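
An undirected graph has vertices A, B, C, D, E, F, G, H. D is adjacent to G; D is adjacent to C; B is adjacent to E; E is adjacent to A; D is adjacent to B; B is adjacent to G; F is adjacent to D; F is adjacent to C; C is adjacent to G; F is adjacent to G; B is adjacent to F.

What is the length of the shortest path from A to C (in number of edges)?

4

Distance 0: A.
Distance 1: E.
Distance 2: B.
Distance 3: D, F, G.
Distance 4: C — contains C.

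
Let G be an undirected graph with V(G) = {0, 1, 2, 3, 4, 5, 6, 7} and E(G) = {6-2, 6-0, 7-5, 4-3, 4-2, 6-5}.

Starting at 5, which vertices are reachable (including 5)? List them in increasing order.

Start at 5.
Its neighbours: 6, 7.
Then their neighbours: 0, 2.
Then next layer: 4.
Then next layer: 3.
Nothing further is reachable.

0, 2, 3, 4, 5, 6, 7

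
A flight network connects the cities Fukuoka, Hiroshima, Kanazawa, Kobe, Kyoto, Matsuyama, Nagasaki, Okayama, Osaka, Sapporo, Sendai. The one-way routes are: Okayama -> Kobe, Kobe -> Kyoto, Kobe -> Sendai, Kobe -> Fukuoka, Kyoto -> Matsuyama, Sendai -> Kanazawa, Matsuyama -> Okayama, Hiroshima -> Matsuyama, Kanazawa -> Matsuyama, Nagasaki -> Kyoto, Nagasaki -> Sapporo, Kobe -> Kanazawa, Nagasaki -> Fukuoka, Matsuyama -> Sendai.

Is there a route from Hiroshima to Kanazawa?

Explore from Hiroshima.
Distance 1: reach Matsuyama.
Distance 2: reach Okayama, Sendai.
Distance 3: reach Kanazawa, Kobe.
Found Kanazawa.

Yes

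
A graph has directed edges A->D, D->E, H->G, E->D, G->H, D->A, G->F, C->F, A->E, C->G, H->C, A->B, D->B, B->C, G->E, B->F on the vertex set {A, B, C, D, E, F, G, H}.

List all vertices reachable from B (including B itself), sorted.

Start at B.
Its neighbours: C, F.
Then their neighbours: G.
Then next layer: E, H.
Then next layer: D.
Then next layer: A.
Every vertex is now reached.

A, B, C, D, E, F, G, H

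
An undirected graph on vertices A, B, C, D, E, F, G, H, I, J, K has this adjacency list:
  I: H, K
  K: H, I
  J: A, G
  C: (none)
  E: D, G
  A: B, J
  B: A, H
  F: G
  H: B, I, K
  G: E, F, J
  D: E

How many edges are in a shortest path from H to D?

6

Distance 0: H.
Distance 1: B, I, K.
Distance 2: A.
Distance 3: J.
Distance 4: G.
Distance 5: E, F.
Distance 6: D — contains D.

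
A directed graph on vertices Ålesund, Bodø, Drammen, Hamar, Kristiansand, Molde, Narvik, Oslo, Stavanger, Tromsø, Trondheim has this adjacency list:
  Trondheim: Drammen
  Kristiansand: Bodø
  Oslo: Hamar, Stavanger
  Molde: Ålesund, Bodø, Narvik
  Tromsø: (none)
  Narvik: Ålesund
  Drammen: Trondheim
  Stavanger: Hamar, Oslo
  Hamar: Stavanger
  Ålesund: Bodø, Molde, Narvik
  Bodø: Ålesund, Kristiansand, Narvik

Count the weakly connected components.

From Ålesund: component {Ålesund, Bodø, Kristiansand, Molde, Narvik}.
From Drammen: component {Drammen, Trondheim}.
From Hamar: component {Hamar, Oslo, Stavanger}.
From Tromsø: component {Tromsø}.
That's 4 components.

4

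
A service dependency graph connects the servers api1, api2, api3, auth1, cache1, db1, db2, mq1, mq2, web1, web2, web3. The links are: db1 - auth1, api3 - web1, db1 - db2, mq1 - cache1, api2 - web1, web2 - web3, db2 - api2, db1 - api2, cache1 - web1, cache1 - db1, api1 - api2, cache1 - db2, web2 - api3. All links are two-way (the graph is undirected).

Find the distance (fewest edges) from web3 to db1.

5

Distance 0: web3.
Distance 1: web2.
Distance 2: api3.
Distance 3: web1.
Distance 4: api2, cache1.
Distance 5: api1, db1, db2, mq1 — contains db1.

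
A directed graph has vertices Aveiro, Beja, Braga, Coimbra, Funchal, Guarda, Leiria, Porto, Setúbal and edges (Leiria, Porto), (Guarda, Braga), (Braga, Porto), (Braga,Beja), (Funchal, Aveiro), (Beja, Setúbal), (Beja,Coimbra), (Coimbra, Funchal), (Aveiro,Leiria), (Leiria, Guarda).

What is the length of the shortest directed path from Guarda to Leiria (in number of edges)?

6

Distance 0: Guarda.
Distance 1: Braga.
Distance 2: Beja, Porto.
Distance 3: Coimbra, Setúbal.
Distance 4: Funchal.
Distance 5: Aveiro.
Distance 6: Leiria — contains Leiria.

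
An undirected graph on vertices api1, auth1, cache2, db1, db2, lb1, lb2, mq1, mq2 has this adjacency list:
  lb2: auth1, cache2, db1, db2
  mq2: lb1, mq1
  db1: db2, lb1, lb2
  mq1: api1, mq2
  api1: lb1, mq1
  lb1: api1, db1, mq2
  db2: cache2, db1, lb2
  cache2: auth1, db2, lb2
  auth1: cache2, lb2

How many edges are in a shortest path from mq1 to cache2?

5

Distance 0: mq1.
Distance 1: api1, mq2.
Distance 2: lb1.
Distance 3: db1.
Distance 4: db2, lb2.
Distance 5: auth1, cache2 — contains cache2.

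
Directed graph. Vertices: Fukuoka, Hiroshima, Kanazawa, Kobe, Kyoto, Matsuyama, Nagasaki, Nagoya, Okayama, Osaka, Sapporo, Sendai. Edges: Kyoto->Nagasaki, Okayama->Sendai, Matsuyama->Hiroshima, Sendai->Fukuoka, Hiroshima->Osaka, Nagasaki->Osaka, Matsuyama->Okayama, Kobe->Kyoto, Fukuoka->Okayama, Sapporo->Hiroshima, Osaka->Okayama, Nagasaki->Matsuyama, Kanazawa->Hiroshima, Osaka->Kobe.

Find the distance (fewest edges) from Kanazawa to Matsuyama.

6

Distance 0: Kanazawa.
Distance 1: Hiroshima.
Distance 2: Osaka.
Distance 3: Kobe, Okayama.
Distance 4: Kyoto, Sendai.
Distance 5: Fukuoka, Nagasaki.
Distance 6: Matsuyama — contains Matsuyama.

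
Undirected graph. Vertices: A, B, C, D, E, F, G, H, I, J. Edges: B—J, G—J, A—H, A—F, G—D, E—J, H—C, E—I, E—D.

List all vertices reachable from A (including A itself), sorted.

A, C, F, H

Start at A.
Its neighbours: F, H.
Then their neighbours: C.
Nothing further is reachable.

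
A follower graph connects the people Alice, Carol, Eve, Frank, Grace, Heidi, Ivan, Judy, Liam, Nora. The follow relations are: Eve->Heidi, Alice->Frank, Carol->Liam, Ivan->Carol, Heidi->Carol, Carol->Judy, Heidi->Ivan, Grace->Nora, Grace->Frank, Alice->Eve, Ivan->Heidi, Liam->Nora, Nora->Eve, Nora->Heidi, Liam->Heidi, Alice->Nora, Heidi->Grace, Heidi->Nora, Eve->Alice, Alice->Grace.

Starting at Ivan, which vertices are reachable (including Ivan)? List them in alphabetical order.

Start at Ivan.
Its neighbours: Carol, Heidi.
Then their neighbours: Grace, Judy, Liam, Nora.
Then next layer: Eve, Frank.
Then next layer: Alice.
Every vertex is now reached.

Alice, Carol, Eve, Frank, Grace, Heidi, Ivan, Judy, Liam, Nora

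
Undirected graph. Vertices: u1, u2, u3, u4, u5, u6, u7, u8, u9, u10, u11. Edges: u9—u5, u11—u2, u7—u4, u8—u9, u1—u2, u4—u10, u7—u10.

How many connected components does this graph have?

5

From u1: component {u1, u2, u11}.
From u3: component {u3}.
From u4: component {u4, u7, u10}.
From u5: component {u5, u8, u9}.
From u6: component {u6}.
That's 5 components.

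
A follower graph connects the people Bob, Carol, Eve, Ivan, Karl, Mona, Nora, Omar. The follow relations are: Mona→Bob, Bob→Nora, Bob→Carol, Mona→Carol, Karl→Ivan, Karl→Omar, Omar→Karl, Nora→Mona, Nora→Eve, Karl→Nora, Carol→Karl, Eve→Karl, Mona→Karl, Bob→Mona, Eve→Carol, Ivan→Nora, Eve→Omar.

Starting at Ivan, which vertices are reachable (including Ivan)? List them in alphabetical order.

Start at Ivan.
Its neighbours: Nora.
Then their neighbours: Eve, Mona.
Then next layer: Bob, Carol, Karl, Omar.
Every vertex is now reached.

Bob, Carol, Eve, Ivan, Karl, Mona, Nora, Omar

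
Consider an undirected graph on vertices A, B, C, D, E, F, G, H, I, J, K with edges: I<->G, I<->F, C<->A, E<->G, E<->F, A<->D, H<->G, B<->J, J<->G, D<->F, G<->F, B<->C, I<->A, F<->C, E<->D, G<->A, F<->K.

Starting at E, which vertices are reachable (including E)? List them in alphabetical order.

Start at E.
Its neighbours: D, F, G.
Then their neighbours: A, C, H, I, J, K.
Then next layer: B.
Every vertex is now reached.

A, B, C, D, E, F, G, H, I, J, K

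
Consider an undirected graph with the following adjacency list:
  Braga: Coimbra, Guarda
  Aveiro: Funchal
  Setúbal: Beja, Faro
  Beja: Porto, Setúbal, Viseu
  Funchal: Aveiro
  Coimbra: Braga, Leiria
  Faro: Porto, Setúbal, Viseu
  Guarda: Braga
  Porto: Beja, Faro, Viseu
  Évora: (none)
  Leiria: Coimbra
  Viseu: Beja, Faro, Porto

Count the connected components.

4

From Aveiro: component {Aveiro, Funchal}.
From Beja: component {Beja, Faro, Porto, Setúbal, Viseu}.
From Braga: component {Braga, Coimbra, Guarda, Leiria}.
From Évora: component {Évora}.
That's 4 components.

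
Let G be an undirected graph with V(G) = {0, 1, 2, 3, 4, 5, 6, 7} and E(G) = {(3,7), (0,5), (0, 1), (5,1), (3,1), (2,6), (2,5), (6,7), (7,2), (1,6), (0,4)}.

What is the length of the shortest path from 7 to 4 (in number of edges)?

4

Distance 0: 7.
Distance 1: 2, 3, 6.
Distance 2: 1, 5.
Distance 3: 0.
Distance 4: 4 — contains 4.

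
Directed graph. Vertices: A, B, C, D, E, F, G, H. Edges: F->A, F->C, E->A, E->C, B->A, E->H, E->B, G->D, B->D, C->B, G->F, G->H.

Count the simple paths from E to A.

3

E→A
E→B→A
E→C→B→A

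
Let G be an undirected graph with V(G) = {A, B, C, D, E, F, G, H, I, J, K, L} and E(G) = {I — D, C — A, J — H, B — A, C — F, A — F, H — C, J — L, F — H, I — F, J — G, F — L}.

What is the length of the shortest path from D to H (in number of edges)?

Distance 0: D.
Distance 1: I.
Distance 2: F.
Distance 3: A, C, H, L — contains H.

3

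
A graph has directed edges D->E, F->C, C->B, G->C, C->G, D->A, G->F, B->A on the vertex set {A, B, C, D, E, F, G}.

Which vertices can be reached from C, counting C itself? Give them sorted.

Start at C.
Its neighbours: B, G.
Then their neighbours: A, F.
Nothing further is reachable.

A, B, C, F, G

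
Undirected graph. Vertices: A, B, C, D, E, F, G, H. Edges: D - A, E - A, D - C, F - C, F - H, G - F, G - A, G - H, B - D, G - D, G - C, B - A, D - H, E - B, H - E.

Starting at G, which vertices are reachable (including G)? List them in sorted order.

A, B, C, D, E, F, G, H

Start at G.
Its neighbours: A, C, D, F, H.
Then their neighbours: B, E.
Every vertex is now reached.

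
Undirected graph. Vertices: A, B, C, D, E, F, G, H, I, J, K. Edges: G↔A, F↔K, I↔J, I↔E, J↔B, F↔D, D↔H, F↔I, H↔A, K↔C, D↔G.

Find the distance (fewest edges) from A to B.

Distance 0: A.
Distance 1: G, H.
Distance 2: D.
Distance 3: F.
Distance 4: I, K.
Distance 5: C, E, J.
Distance 6: B — contains B.

6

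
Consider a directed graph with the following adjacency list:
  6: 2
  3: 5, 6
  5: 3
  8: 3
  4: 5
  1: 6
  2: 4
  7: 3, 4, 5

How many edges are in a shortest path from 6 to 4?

2

Distance 0: 6.
Distance 1: 2.
Distance 2: 4 — contains 4.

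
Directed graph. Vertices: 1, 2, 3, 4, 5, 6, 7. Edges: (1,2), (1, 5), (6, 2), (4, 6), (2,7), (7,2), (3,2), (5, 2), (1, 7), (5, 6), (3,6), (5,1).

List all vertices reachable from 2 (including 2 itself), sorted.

2, 7

Start at 2.
Its neighbours: 7.
Nothing further is reachable.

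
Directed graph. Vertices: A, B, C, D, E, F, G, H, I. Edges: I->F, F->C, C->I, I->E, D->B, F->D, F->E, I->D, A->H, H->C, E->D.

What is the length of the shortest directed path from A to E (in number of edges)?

4

Distance 0: A.
Distance 1: H.
Distance 2: C.
Distance 3: I.
Distance 4: D, E, F — contains E.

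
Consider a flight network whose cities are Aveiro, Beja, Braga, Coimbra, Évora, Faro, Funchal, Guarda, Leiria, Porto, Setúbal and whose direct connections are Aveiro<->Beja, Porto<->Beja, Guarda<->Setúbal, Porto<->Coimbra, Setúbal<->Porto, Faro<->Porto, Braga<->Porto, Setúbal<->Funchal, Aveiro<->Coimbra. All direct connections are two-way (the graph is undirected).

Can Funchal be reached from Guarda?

Yes

Explore from Guarda.
Distance 1: reach Setúbal.
Distance 2: reach Funchal, Porto.
Found Funchal.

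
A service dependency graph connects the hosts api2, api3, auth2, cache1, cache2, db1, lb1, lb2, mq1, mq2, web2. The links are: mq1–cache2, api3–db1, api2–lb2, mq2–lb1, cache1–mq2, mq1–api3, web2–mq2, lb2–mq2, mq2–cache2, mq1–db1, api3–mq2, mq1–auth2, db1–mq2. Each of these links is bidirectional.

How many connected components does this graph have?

From api2: component {api2, api3, auth2, cache1, cache2, db1, lb1, lb2, mq1, mq2, web2}.
That's 1 component.

1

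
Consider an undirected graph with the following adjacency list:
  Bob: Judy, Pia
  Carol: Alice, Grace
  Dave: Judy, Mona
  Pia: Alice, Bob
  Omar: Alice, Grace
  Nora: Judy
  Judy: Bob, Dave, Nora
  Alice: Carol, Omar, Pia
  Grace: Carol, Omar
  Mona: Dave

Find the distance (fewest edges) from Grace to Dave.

Distance 0: Grace.
Distance 1: Carol, Omar.
Distance 2: Alice.
Distance 3: Pia.
Distance 4: Bob.
Distance 5: Judy.
Distance 6: Dave, Nora — contains Dave.

6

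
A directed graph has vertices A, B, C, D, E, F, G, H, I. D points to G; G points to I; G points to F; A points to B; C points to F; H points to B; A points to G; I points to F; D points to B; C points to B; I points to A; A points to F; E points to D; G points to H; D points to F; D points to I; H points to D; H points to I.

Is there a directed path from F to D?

F has no outgoing edges, so nothing is reachable from it.

No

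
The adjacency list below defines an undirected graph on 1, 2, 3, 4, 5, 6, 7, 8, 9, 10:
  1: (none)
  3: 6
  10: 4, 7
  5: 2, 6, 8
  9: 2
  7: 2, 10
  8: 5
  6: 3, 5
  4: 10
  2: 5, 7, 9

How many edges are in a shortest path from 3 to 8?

Distance 0: 3.
Distance 1: 6.
Distance 2: 5.
Distance 3: 2, 8 — contains 8.

3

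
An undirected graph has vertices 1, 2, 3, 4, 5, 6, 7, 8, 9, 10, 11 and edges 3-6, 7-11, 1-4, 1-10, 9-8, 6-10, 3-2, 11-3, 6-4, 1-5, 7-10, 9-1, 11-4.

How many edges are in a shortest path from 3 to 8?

Distance 0: 3.
Distance 1: 2, 6, 11.
Distance 2: 4, 7, 10.
Distance 3: 1.
Distance 4: 5, 9.
Distance 5: 8 — contains 8.

5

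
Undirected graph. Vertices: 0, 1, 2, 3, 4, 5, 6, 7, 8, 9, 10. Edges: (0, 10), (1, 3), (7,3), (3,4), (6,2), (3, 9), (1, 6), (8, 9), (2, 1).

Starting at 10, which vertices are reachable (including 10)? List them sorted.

0, 10

Start at 10.
Its neighbours: 0.
Nothing further is reachable.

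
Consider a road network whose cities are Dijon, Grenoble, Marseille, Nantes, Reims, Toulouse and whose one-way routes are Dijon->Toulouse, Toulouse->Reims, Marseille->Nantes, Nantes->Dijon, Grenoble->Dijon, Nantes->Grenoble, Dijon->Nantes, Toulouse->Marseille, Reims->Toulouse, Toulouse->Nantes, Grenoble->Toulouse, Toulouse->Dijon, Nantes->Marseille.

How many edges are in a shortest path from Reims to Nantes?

Distance 0: Reims.
Distance 1: Toulouse.
Distance 2: Dijon, Marseille, Nantes — contains Nantes.

2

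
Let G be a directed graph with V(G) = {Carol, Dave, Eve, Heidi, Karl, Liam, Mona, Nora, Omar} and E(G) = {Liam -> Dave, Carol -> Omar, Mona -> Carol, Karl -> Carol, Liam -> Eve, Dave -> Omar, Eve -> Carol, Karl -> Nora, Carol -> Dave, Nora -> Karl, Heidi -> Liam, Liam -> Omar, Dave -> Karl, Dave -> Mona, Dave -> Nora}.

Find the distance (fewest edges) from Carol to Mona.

2

Distance 0: Carol.
Distance 1: Dave, Omar.
Distance 2: Karl, Mona, Nora — contains Mona.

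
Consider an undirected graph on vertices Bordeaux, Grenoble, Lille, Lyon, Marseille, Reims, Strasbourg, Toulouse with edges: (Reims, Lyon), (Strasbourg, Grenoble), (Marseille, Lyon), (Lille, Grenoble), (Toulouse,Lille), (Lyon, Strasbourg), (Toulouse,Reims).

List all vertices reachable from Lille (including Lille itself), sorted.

Start at Lille.
Its neighbours: Grenoble, Toulouse.
Then their neighbours: Reims, Strasbourg.
Then next layer: Lyon.
Then next layer: Marseille.
Nothing further is reachable.

Grenoble, Lille, Lyon, Marseille, Reims, Strasbourg, Toulouse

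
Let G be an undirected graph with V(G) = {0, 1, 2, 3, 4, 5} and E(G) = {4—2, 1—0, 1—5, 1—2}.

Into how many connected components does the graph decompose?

From 0: component {0, 1, 2, 4, 5}.
From 3: component {3}.
That's 2 components.

2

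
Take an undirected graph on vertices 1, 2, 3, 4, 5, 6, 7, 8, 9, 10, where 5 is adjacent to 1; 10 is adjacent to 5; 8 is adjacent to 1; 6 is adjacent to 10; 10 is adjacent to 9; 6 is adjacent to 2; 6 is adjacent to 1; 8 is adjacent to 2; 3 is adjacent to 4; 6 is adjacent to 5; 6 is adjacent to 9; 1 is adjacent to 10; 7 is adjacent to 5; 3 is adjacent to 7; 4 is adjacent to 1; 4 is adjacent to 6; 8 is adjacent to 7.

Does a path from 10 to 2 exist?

Yes

Explore from 10.
Distance 1: reach 1, 5, 6, 9.
Distance 2: reach 2, 4, 7, 8.
Found 2.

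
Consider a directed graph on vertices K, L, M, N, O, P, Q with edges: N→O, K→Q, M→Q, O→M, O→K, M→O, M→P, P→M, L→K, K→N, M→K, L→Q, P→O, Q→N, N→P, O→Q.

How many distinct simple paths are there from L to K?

7

L→K
L→Q→N→O→K
L→Q→N→O→M→K
L→Q→N→P→M→K
L→Q→N→P→M→O→K
L→Q→N→P→O→K
L→Q→N→P→O→M→K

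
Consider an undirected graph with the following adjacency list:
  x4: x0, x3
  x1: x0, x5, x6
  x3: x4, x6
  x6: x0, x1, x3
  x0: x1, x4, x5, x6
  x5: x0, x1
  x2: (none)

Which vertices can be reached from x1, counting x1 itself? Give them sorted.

Start at x1.
Its neighbours: x0, x5, x6.
Then their neighbours: x3, x4.
Nothing further is reachable.

x0, x1, x3, x4, x5, x6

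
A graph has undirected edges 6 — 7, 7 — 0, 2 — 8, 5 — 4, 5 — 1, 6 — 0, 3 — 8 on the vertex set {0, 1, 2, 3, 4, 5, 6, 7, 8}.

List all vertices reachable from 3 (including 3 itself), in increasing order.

Start at 3.
Its neighbours: 8.
Then their neighbours: 2.
Nothing further is reachable.

2, 3, 8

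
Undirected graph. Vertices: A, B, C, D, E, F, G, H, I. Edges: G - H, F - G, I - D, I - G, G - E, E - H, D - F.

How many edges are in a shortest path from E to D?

Distance 0: E.
Distance 1: G, H.
Distance 2: F, I.
Distance 3: D — contains D.

3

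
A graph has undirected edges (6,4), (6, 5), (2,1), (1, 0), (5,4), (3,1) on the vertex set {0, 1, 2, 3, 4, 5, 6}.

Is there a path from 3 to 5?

Explore from 3.
Distance 1: reach 1.
Distance 2: reach 0, 2.
The search is exhausted without reaching 5; it lies in a different component.

No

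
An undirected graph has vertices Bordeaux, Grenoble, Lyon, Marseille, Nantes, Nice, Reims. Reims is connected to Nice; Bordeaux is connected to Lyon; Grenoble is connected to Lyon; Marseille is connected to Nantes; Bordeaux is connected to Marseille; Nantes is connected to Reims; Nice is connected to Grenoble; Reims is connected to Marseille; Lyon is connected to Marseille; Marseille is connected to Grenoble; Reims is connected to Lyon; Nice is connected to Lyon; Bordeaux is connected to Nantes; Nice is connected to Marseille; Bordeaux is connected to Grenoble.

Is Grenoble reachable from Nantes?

Yes

Explore from Nantes.
Distance 1: reach Bordeaux, Marseille, Reims.
Distance 2: reach Grenoble, Lyon, Nice.
Found Grenoble.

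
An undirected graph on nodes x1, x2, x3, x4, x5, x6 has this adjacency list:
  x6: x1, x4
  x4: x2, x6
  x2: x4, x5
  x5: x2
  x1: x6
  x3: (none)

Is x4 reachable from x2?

Yes

Explore from x2.
Distance 1: reach x4, x5.
Found x4.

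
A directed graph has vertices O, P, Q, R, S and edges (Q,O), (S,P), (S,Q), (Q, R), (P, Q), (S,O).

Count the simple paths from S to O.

S→O
S→P→Q→O
S→Q→O

3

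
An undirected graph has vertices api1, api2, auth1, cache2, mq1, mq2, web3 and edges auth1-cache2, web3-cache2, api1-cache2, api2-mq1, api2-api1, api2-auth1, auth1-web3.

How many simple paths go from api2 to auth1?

api2–api1–cache2–auth1
api2–api1–cache2–web3–auth1
api2–auth1

3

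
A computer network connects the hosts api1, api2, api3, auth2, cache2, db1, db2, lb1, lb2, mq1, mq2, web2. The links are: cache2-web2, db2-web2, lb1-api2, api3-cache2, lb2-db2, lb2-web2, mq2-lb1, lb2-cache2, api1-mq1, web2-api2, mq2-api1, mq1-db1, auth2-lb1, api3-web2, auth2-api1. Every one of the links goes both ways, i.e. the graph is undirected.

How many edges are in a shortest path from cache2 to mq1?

Distance 0: cache2.
Distance 1: api3, lb2, web2.
Distance 2: api2, db2.
Distance 3: lb1.
Distance 4: auth2, mq2.
Distance 5: api1.
Distance 6: mq1 — contains mq1.

6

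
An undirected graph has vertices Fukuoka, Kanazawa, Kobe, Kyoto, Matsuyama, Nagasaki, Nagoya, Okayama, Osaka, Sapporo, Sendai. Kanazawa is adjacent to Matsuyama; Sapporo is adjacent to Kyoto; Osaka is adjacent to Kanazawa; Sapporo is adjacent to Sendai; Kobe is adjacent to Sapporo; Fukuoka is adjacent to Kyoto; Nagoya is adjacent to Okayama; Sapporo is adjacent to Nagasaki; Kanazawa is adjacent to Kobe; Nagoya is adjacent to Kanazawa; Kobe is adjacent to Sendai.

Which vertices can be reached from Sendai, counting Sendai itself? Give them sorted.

Start at Sendai.
Its neighbours: Kobe, Sapporo.
Then their neighbours: Kanazawa, Kyoto, Nagasaki.
Then next layer: Fukuoka, Matsuyama, Nagoya, Osaka.
Then next layer: Okayama.
Every vertex is now reached.

Fukuoka, Kanazawa, Kobe, Kyoto, Matsuyama, Nagasaki, Nagoya, Okayama, Osaka, Sapporo, Sendai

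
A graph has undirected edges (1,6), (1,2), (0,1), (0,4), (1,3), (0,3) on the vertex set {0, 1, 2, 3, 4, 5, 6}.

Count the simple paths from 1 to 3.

1–0–3
1–3

2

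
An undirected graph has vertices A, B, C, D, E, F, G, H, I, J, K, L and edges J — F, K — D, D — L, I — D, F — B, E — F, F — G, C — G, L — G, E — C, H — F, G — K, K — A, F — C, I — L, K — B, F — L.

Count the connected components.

1

From A: component {A, B, C, D, E, F, G, H, I, J, K, L}.
That's 1 component.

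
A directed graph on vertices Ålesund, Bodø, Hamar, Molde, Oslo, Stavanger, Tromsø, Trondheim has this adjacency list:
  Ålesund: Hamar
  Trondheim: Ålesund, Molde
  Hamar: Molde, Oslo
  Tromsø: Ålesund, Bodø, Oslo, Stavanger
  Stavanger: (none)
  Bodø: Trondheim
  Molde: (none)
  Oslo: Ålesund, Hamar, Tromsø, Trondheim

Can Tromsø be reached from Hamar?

Explore from Hamar.
Distance 1: reach Molde, Oslo.
Distance 2: reach Ålesund, Tromsø, Trondheim.
Found Tromsø.

Yes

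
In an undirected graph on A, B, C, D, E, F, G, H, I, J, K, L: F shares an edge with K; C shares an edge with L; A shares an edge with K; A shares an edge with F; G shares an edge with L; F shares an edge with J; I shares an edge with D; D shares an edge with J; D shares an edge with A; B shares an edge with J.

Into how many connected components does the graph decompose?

4

From A: component {A, B, D, F, I, J, K}.
From C: component {C, G, L}.
From E: component {E}.
From H: component {H}.
That's 4 components.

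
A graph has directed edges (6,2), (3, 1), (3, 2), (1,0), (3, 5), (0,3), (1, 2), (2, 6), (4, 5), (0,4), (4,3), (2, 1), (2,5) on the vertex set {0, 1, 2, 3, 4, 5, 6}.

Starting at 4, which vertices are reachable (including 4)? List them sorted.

0, 1, 2, 3, 4, 5, 6

Start at 4.
Its neighbours: 3, 5.
Then their neighbours: 1, 2.
Then next layer: 0, 6.
Every vertex is now reached.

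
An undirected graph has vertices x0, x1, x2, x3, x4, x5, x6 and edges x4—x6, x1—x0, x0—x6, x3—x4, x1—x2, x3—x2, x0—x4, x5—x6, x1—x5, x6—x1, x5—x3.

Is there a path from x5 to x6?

Yes

Explore from x5.
Distance 1: reach x1, x3, x6.
Found x6.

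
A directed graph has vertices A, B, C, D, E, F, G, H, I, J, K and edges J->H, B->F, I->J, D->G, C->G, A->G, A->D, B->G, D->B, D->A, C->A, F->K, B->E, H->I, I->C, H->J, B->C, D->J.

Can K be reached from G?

No

G has no outgoing edges, so nothing is reachable from it.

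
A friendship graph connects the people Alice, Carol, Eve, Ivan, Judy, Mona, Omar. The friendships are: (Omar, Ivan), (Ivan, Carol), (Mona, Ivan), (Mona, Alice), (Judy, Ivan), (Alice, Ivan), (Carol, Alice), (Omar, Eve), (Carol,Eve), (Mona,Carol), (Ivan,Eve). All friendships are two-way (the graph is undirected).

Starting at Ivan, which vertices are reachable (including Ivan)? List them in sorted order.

Alice, Carol, Eve, Ivan, Judy, Mona, Omar

Start at Ivan.
Its neighbours: Alice, Carol, Eve, Judy, Mona, Omar.
Every vertex is now reached.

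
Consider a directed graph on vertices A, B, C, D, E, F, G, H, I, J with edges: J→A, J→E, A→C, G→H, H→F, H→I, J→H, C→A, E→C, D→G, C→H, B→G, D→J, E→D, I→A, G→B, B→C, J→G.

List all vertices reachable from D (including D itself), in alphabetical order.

Start at D.
Its neighbours: G, J.
Then their neighbours: A, B, E, H.
Then next layer: C, F, I.
Every vertex is now reached.

A, B, C, D, E, F, G, H, I, J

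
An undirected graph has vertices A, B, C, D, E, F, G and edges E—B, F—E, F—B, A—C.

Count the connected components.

4

From A: component {A, C}.
From B: component {B, E, F}.
From D: component {D}.
From G: component {G}.
That's 4 components.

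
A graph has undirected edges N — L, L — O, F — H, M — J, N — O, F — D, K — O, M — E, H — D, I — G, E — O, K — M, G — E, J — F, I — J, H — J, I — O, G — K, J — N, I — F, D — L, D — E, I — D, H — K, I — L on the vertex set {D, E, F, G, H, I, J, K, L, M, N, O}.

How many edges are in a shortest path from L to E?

2

Distance 0: L.
Distance 1: D, I, N, O.
Distance 2: E, F, G, H, J, K — contains E.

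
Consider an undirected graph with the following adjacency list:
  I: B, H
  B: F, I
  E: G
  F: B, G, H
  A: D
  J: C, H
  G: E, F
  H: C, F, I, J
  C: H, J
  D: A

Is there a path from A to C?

No

Explore from A.
Distance 1: reach D.
The search is exhausted without reaching C; it lies in a different component.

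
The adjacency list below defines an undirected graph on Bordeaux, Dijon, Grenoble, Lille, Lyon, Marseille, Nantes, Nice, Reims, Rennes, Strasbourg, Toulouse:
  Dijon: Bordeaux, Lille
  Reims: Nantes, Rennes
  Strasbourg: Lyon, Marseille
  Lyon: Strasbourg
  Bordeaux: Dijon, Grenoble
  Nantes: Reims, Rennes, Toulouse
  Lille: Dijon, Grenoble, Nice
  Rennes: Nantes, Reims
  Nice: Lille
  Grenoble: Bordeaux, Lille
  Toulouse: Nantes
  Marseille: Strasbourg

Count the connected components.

From Bordeaux: component {Bordeaux, Dijon, Grenoble, Lille, Nice}.
From Lyon: component {Lyon, Marseille, Strasbourg}.
From Nantes: component {Nantes, Reims, Rennes, Toulouse}.
That's 3 components.

3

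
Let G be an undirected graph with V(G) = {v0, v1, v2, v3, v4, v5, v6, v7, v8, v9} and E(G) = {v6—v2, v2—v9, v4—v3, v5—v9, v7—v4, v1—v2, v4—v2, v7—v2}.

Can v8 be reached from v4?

Explore from v4.
Distance 1: reach v2, v3, v7.
Distance 2: reach v1, v6, v9.
Distance 3: reach v5.
The search is exhausted without reaching v8; it lies in a different component.

No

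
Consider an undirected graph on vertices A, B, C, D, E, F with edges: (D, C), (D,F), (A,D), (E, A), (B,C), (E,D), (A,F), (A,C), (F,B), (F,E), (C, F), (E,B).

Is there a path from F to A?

Yes

Explore from F.
Distance 1: reach A, B, C, D, E.
Found A.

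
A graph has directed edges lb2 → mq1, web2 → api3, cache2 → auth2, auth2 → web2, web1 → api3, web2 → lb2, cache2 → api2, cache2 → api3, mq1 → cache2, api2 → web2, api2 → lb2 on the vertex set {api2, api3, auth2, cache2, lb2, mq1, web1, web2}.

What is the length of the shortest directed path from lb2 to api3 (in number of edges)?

Distance 0: lb2.
Distance 1: mq1.
Distance 2: cache2.
Distance 3: api2, api3, auth2 — contains api3.

3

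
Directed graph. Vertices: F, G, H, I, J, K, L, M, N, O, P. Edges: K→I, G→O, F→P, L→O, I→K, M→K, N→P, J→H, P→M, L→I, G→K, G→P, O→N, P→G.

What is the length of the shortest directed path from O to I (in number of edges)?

Distance 0: O.
Distance 1: N.
Distance 2: P.
Distance 3: G, M.
Distance 4: K.
Distance 5: I — contains I.

5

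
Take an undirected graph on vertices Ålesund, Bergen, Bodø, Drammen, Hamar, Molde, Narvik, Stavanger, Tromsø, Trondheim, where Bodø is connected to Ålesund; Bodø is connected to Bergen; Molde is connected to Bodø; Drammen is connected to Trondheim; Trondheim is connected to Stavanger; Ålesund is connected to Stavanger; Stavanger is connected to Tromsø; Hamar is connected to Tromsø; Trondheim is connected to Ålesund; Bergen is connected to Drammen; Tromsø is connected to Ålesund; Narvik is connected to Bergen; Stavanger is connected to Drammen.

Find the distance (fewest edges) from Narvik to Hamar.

Distance 0: Narvik.
Distance 1: Bergen.
Distance 2: Bodø, Drammen.
Distance 3: Ålesund, Molde, Stavanger, Trondheim.
Distance 4: Tromsø.
Distance 5: Hamar — contains Hamar.

5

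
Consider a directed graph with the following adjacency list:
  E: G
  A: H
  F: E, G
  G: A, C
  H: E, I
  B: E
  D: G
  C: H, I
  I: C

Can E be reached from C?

Yes

Explore from C.
Distance 1: reach H, I.
Distance 2: reach E.
Found E.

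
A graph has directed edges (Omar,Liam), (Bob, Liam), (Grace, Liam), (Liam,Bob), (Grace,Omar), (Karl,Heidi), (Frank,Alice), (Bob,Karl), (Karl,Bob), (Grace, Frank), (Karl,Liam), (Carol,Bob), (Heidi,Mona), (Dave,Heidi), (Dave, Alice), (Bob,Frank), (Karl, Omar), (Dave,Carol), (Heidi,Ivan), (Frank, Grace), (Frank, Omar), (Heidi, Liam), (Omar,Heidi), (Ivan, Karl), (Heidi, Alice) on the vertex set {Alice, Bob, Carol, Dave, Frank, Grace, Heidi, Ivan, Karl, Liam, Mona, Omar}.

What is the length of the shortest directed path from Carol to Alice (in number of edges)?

Distance 0: Carol.
Distance 1: Bob.
Distance 2: Frank, Karl, Liam.
Distance 3: Alice, Grace, Heidi, Omar — contains Alice.

3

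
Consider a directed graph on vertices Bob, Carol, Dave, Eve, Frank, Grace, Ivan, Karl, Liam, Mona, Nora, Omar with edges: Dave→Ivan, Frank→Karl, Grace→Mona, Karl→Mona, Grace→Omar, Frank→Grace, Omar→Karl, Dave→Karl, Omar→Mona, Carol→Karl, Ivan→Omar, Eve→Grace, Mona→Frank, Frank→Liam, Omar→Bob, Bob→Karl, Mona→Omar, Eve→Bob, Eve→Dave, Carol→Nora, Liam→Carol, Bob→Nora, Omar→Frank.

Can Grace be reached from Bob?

Yes

Explore from Bob.
Distance 1: reach Karl, Nora.
Distance 2: reach Mona.
Distance 3: reach Frank, Omar.
Distance 4: reach Grace, Liam.
Found Grace.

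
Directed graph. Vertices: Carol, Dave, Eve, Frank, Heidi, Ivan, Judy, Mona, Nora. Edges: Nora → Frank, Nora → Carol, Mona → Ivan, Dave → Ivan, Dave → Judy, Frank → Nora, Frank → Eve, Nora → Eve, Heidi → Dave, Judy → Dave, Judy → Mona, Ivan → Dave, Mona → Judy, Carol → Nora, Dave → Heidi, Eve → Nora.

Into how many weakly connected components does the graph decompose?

From Carol: component {Carol, Eve, Frank, Nora}.
From Dave: component {Dave, Heidi, Ivan, Judy, Mona}.
That's 2 components.

2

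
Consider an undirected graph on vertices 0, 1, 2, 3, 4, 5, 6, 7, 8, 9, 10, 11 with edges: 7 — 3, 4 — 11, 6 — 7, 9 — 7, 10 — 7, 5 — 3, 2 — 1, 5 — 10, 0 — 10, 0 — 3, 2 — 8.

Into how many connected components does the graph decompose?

From 0: component {0, 3, 5, 6, 7, 9, 10}.
From 1: component {1, 2, 8}.
From 4: component {4, 11}.
That's 3 components.

3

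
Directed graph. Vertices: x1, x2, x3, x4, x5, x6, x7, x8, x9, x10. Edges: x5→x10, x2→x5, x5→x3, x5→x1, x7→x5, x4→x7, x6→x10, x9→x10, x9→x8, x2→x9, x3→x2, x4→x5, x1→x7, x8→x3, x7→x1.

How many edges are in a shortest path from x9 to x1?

5

Distance 0: x9.
Distance 1: x8, x10.
Distance 2: x3.
Distance 3: x2.
Distance 4: x5.
Distance 5: x1 — contains x1.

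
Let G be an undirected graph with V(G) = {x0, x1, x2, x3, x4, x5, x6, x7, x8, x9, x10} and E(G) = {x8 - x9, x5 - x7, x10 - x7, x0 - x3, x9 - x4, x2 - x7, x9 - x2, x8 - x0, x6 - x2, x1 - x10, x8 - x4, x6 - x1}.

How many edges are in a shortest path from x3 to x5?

Distance 0: x3.
Distance 1: x0.
Distance 2: x8.
Distance 3: x4, x9.
Distance 4: x2.
Distance 5: x6, x7.
Distance 6: x1, x5, x10 — contains x5.

6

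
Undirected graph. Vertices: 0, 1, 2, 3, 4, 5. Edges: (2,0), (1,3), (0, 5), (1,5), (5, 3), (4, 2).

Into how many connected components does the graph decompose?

From 0: component {0, 1, 2, 3, 4, 5}.
That's 1 component.

1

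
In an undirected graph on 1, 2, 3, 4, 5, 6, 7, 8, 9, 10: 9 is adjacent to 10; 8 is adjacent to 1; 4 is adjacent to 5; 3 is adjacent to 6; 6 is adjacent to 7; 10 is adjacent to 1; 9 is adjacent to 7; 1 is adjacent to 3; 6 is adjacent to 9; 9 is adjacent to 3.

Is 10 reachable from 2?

No

2 has no edges, so nothing is reachable from it.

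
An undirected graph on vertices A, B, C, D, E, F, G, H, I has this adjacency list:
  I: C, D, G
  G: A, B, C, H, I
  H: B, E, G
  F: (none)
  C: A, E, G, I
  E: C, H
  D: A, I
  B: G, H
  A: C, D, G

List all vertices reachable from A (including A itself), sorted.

A, B, C, D, E, G, H, I

Start at A.
Its neighbours: C, D, G.
Then their neighbours: B, E, H, I.
Nothing further is reachable.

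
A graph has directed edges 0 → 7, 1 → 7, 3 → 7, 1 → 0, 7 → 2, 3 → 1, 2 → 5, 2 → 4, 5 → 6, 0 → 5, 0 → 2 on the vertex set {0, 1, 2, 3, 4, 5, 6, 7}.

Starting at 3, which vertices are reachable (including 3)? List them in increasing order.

0, 1, 2, 3, 4, 5, 6, 7

Start at 3.
Its neighbours: 1, 7.
Then their neighbours: 0, 2.
Then next layer: 4, 5.
Then next layer: 6.
Every vertex is now reached.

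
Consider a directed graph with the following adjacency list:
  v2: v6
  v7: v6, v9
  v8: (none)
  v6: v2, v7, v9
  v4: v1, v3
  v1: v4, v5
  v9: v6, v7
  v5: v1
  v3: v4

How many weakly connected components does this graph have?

From v1: component {v1, v3, v4, v5}.
From v2: component {v2, v6, v7, v9}.
From v8: component {v8}.
That's 3 components.

3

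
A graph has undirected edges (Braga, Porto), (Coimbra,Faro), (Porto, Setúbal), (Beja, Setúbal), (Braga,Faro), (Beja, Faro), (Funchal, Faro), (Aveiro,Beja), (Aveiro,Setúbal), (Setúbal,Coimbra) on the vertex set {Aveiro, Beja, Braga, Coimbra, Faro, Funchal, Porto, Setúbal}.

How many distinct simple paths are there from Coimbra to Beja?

6

Coimbra–Faro–Beja
Coimbra–Faro–Braga–Porto–Setúbal–Aveiro–Beja
Coimbra–Faro–Braga–Porto–Setúbal–Beja
Coimbra–Setúbal–Aveiro–Beja
Coimbra–Setúbal–Beja
Coimbra–Setúbal–Porto–Braga–Faro–Beja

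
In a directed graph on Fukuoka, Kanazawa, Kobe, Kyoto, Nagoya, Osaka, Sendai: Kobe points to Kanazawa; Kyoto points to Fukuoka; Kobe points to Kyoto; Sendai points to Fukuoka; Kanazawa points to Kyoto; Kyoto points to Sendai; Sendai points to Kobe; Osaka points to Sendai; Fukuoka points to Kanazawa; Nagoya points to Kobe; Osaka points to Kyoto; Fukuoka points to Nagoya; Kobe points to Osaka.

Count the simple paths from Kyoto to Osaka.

Kyoto→Fukuoka→Nagoya→Kobe→Osaka
Kyoto→Sendai→Fukuoka→Nagoya→Kobe→Osaka
Kyoto→Sendai→Kobe→Osaka

3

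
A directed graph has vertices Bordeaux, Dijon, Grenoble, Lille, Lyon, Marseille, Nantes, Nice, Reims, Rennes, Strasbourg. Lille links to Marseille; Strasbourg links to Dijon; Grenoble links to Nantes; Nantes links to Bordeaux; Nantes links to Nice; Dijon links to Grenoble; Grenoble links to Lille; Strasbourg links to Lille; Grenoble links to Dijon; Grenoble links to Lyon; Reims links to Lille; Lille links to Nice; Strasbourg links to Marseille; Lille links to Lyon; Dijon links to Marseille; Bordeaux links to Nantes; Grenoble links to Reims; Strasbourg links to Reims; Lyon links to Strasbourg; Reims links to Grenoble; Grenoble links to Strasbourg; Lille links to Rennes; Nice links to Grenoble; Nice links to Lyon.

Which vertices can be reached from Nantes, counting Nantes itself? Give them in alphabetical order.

Bordeaux, Dijon, Grenoble, Lille, Lyon, Marseille, Nantes, Nice, Reims, Rennes, Strasbourg

Start at Nantes.
Its neighbours: Bordeaux, Nice.
Then their neighbours: Grenoble, Lyon.
Then next layer: Dijon, Lille, Reims, Strasbourg.
Then next layer: Marseille, Rennes.
Every vertex is now reached.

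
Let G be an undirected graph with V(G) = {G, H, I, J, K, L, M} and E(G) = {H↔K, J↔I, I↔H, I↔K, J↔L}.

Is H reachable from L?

Explore from L.
Distance 1: reach J.
Distance 2: reach I.
Distance 3: reach H, K.
Found H.

Yes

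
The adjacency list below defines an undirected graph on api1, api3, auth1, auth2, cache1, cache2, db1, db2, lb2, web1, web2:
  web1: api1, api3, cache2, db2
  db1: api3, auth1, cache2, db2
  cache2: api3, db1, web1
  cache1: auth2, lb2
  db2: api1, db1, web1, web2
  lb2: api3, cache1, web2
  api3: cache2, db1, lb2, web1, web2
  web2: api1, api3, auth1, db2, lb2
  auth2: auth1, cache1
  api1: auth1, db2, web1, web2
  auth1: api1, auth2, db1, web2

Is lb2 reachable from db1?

Explore from db1.
Distance 1: reach api3, auth1, cache2, db2.
Distance 2: reach api1, auth2, lb2, web1, web2.
Found lb2.

Yes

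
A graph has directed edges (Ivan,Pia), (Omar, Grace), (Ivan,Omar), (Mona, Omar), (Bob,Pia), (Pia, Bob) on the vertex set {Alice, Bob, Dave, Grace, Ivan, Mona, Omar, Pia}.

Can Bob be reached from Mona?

Explore from Mona.
Distance 1: reach Omar.
Distance 2: reach Grace.
The search from Mona is exhausted; no directed path reaches Bob.

No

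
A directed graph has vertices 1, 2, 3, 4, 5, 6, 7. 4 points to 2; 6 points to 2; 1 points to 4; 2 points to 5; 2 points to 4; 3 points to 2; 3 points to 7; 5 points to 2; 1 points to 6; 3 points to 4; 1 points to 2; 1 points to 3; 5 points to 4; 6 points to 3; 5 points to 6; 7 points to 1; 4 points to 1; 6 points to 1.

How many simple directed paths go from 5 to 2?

16

5→2
5→4→1→2
5→4→1→3→2
5→4→1→6→2
5→4→1→6→3→2
5→4→2
5→6→1→2
5→6→1→3→2
... and 8 more.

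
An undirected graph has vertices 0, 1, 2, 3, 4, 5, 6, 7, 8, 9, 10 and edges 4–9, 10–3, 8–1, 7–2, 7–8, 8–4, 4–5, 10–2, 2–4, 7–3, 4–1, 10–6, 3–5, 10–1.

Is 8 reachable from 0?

0 has no edges, so nothing is reachable from it.

No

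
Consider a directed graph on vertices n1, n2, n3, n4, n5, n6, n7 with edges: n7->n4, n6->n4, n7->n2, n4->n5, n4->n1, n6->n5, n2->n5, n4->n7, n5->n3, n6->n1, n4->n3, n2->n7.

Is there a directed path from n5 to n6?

Explore from n5.
Distance 1: reach n3.
The search from n5 is exhausted; no directed path reaches n6.

No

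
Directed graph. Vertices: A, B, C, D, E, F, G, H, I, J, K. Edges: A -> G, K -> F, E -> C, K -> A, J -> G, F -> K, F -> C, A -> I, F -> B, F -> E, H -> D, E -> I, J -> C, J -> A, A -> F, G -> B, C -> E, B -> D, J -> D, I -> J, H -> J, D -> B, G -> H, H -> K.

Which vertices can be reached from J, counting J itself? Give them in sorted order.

Start at J.
Its neighbours: A, C, D, G.
Then their neighbours: B, E, F, H, I.
Then next layer: K.
Every vertex is now reached.

A, B, C, D, E, F, G, H, I, J, K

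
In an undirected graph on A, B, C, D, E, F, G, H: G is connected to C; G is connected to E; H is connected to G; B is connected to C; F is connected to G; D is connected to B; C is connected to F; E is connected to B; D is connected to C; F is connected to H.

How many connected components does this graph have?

From A: component {A}.
From B: component {B, C, D, E, F, G, H}.
That's 2 components.

2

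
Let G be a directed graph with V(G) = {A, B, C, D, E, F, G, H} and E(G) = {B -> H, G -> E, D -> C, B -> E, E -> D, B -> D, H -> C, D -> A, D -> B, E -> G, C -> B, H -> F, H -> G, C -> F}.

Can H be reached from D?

Yes

Explore from D.
Distance 1: reach A, B, C.
Distance 2: reach E, F, H.
Found H.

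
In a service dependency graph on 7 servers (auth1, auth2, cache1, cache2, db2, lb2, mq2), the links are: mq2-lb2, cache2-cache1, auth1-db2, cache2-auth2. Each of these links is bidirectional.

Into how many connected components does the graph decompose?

3

From auth1: component {auth1, db2}.
From auth2: component {auth2, cache1, cache2}.
From lb2: component {lb2, mq2}.
That's 3 components.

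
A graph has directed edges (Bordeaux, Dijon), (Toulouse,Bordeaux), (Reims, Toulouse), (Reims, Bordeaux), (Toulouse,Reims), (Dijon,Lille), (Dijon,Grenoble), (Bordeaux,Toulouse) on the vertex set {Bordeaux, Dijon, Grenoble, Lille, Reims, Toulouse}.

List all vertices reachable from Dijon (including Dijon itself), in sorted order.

Dijon, Grenoble, Lille

Start at Dijon.
Its neighbours: Grenoble, Lille.
Nothing further is reachable.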